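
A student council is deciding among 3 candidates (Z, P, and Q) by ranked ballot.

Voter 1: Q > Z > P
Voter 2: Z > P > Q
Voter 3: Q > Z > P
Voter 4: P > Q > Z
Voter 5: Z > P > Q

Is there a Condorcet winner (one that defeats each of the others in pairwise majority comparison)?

No

Head-to-head results (5 voters total):
Z vs P: Z wins 4–1.
Z vs Q: Q wins 3–2.
P vs Q: P wins 3–2.
No candidate beats all others: Z beats P beats Q beats Z, a majority cycle.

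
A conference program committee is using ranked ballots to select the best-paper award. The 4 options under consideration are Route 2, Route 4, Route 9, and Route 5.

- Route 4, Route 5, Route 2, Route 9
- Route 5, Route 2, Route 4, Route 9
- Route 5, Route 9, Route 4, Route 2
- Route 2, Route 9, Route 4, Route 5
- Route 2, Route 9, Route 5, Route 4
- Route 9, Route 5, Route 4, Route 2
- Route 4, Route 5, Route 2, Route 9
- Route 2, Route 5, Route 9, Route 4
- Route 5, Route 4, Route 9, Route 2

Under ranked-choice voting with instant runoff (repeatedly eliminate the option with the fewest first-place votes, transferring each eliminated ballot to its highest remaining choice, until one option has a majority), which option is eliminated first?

Route 9

Round 1: Route 2 3, Route 5 3, Route 4 2, Route 9 1. Route 9 has the fewest and is eliminated.
Round 2: Route 5 4, Route 2 3, Route 4 2. Route 4 has the fewest and is eliminated.
Round 3: Route 5 6, Route 2 3. Route 5 has a majority.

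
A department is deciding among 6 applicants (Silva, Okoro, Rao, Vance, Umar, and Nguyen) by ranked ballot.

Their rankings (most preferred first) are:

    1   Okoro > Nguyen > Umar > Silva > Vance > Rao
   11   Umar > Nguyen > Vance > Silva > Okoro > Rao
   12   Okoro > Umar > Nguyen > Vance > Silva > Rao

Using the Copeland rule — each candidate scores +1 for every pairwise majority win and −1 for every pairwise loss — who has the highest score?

Okoro

Pairwise results:
  Silva vs Okoro: Okoro wins 13–11.
  Silva vs Rao: Silva wins 24–0.
  Silva vs Vance: Vance wins 23–1.
  Silva vs Umar: Umar wins 24–0.
  Silva vs Nguyen: Nguyen wins 24–0.
  Okoro vs Rao: Okoro wins 24–0.
  Okoro vs Vance: Okoro wins 13–11.
  Okoro vs Umar: Okoro wins 13–11.
  Okoro vs Nguyen: Okoro wins 13–11.
  Rao vs Vance: Vance wins 24–0.
  Rao vs Umar: Umar wins 24–0.
  Rao vs Nguyen: Nguyen wins 24–0.
  Vance vs Umar: Umar wins 24–0.
  Vance vs Nguyen: Nguyen wins 24–0.
  Umar vs Nguyen: Umar wins 23–1.
Copeland scores (wins − losses):
  Silva: 1 − 4 = -3
  Okoro: 5 − 0 = 5
  Rao: 0 − 5 = -5
  Vance: 2 − 3 = -1
  Umar: 4 − 1 = 3
  Nguyen: 3 − 2 = 1
Okoro has the best Copeland score.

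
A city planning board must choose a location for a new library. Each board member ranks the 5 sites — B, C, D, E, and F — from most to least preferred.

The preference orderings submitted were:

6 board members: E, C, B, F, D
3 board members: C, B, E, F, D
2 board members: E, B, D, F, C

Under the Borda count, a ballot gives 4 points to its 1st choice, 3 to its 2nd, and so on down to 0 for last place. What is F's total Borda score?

Borda scores:
  B: 6·2 + 3·3 + 2·3 = 27
  C: 6·3 + 3·4 + 2·0 = 30
  D: 6·0 + 3·0 + 2·2 = 4
  E: 6·4 + 3·2 + 2·4 = 38
  F: 6·1 + 3·1 + 2·1 = 11

11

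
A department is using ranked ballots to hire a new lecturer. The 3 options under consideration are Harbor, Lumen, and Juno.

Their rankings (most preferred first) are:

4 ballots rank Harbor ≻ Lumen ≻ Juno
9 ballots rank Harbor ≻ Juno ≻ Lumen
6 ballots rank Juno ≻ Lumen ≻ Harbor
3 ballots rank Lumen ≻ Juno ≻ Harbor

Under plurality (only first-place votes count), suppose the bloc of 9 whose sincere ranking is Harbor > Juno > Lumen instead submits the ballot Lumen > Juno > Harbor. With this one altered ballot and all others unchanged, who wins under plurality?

Lumen

First-place totals with the altered ballot: Harbor 4, Lumen 12, Juno 6.
The switch changes the winner from Harbor to Lumen.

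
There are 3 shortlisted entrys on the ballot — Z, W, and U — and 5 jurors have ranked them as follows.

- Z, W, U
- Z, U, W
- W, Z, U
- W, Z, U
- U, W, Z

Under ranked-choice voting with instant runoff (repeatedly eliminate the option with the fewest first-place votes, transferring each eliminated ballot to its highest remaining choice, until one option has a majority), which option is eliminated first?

Round 1: Z 2, W 2, U 1. U has the fewest and is eliminated.
Round 2: W 3, Z 2. W has a majority.

U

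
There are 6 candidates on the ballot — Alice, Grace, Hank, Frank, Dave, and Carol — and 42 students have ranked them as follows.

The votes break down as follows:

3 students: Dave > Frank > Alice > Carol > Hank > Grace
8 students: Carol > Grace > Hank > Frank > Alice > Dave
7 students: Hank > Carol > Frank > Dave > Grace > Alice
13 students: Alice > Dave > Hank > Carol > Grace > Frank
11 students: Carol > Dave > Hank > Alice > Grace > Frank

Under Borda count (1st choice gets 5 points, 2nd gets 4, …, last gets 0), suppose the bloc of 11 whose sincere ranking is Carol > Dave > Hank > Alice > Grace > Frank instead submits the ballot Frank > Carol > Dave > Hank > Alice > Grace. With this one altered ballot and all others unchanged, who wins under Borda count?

Borda totals with the altered ballot: Alice 93, Grace 52, Hank 123, Frank 104, Dave 114, Carol 144.
The winner is unchanged: still Carol.

Carol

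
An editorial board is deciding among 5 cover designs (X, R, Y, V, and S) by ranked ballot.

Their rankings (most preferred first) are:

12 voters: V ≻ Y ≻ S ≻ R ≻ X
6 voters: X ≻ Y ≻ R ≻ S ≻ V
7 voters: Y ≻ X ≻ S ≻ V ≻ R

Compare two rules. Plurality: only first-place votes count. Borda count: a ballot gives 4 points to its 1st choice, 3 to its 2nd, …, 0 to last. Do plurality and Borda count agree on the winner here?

No

Plurality first-place counts: X 6, R 0, Y 7, V 12, S 0 → V.
Borda totals: X 45, R 24, Y 82, V 55, S 44 → Y.
The two rules disagree: plurality picks V, Borda picks Y.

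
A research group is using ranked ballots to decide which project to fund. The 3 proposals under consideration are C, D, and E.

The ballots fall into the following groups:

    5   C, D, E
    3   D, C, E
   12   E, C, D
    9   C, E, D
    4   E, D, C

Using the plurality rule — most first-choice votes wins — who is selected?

E

First-place vote totals:
  C: 14
  D: 3
  E: 16
E has the most first-place votes.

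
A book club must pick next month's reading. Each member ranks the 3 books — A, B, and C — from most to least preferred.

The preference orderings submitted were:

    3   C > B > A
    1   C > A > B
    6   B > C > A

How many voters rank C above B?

4

Ballots ranking C above B: 3+1 = 4.
Ballots ranking B above C: 6.
So 4 of 10 voters prefer C to B.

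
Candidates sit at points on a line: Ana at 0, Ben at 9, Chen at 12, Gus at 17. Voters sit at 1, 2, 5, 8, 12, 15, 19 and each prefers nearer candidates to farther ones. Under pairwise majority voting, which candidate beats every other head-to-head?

Ben

With single-peaked preferences on a line, the Condorcet winner is the candidate closest to the median voter.
The median voter (position 8) is closest to Ben at 9.
Check: Ben vs Gus — voters closer to Ben: 5 of 7.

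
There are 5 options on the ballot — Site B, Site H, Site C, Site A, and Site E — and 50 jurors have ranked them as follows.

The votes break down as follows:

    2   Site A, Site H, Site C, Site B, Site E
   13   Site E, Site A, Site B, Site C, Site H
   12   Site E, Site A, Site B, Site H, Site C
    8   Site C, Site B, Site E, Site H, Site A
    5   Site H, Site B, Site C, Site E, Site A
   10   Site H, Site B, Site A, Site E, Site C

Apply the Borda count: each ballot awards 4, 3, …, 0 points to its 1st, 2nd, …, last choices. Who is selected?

Borda scores:
  Site B: 2·1 + 13·2 + 12·2 + 8·3 + 5·3 + 10·3 = 121
  Site H: 2·3 + 13·0 + 12·1 + 8·1 + 5·4 + 10·4 = 86
  Site C: 2·2 + 13·1 + 12·0 + 8·4 + 5·2 + 10·0 = 59
  Site A: 2·4 + 13·3 + 12·3 + 8·0 + 5·0 + 10·2 = 103
  Site E: 2·0 + 13·4 + 12·4 + 8·2 + 5·1 + 10·1 = 131
Site E has the highest total.

Site E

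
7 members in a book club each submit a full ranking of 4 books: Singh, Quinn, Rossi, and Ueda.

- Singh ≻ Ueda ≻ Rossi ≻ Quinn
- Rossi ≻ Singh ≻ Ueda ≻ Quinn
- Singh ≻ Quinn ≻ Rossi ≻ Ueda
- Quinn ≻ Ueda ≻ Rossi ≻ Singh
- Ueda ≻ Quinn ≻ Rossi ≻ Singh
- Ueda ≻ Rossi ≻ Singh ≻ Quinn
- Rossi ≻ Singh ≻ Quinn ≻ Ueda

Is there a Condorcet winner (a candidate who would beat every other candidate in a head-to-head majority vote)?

Head-to-head results (7 voters total):
Singh vs Quinn: Singh wins 5–2.
Singh vs Rossi: Rossi wins 5–2.
Singh vs Ueda: Singh wins 4–3.
Quinn vs Rossi: Rossi wins 4–3.
Quinn vs Ueda: Ueda wins 4–3.
Rossi vs Ueda: Ueda wins 4–3.
No candidate beats all others: Singh beats Ueda beats Rossi beats Singh, a majority cycle.

No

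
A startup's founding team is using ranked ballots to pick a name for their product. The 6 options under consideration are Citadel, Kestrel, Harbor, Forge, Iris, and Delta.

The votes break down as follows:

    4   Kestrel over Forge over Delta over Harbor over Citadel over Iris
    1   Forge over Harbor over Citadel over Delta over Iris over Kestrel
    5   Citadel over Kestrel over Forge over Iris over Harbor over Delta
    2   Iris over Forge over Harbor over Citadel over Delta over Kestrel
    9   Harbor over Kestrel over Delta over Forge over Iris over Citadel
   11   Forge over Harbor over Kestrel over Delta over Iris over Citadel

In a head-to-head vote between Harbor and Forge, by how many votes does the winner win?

14

Ballots ranking Harbor above Forge: 9.
Ballots ranking Forge above Harbor: 4+1+5+2+11 = 23.
Forge wins 23–9, a margin of 14.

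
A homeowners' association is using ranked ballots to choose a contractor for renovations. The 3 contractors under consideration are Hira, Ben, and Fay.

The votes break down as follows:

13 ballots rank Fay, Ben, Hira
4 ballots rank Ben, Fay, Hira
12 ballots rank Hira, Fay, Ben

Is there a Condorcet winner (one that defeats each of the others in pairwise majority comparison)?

Yes

Head-to-head results (29 voters total):
Hira vs Ben: Ben wins 17–12.
Hira vs Fay: Fay wins 17–12.
Ben vs Fay: Fay wins 25–4.
Fay beats each rival — Hira (17–12), Ben (25–4) — so Fay is the Condorcet winner.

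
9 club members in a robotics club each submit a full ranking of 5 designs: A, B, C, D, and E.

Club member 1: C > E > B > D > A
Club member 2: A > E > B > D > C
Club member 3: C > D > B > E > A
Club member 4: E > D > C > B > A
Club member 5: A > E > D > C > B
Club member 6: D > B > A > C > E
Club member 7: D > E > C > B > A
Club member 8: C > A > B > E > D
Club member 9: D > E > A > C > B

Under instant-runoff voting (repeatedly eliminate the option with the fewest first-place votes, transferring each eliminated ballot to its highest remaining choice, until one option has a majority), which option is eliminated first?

Round 1: C 3, D 3, A 2, E 1, B 0. B has the fewest and is eliminated.
Round 2: C 3, D 3, A 2, E 1. E has the fewest and is eliminated.
Round 3: D 4, C 3, A 2. A has the fewest and is eliminated.
Round 4: D 6, C 3. D has a majority.

B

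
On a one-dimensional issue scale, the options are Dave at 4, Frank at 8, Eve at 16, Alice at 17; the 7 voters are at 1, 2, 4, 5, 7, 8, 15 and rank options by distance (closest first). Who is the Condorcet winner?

With single-peaked preferences on a line, the Condorcet winner is the candidate closest to the median voter.
The median voter (position 5) is closest to Dave at 4.
Check: Dave vs Eve — voters closer to Dave: 6 of 7.

Dave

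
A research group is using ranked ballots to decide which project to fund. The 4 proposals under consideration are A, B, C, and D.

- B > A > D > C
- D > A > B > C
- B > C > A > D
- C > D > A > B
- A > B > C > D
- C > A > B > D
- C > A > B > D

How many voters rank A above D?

Ballots ranking A above D: 5.
Ballots ranking D above A: 2.
So 5 of 7 voters prefer A to D.

5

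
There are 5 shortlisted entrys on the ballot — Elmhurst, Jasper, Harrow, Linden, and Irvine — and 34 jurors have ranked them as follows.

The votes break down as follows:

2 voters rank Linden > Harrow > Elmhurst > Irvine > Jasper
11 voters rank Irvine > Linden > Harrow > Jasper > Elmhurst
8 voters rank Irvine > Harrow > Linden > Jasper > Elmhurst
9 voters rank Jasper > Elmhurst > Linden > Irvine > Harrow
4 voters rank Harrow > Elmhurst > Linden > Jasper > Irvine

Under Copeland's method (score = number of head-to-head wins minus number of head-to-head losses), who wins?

Pairwise results:
  Elmhurst vs Jasper: Jasper wins 28–6.
  Elmhurst vs Harrow: Harrow wins 25–9.
  Elmhurst vs Linden: Linden wins 21–13.
  Elmhurst vs Irvine: Irvine wins 19–15.
  Jasper vs Harrow: Harrow wins 25–9.
  Jasper vs Linden: Linden wins 25–9.
  Jasper vs Irvine: Irvine wins 21–13.
  Harrow vs Linden: Linden wins 22–12.
  Harrow vs Irvine: Irvine wins 28–6.
  Linden vs Irvine: Irvine wins 19–15.
Copeland scores (wins − losses):
  Elmhurst: 0 − 4 = -4
  Jasper: 1 − 3 = -2
  Harrow: 2 − 2 = 0
  Linden: 3 − 1 = 2
  Irvine: 4 − 0 = 4
Irvine has the best Copeland score.

Irvine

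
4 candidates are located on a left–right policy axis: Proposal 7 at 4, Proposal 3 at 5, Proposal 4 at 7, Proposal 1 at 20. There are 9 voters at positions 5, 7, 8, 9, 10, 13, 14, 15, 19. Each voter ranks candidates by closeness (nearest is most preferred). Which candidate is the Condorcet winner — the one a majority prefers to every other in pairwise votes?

Proposal 4

With single-peaked preferences on a line, the Condorcet winner is the candidate closest to the median voter.
The median voter (position 10) is closest to Proposal 4 at 7.
Check: Proposal 4 vs Proposal 1 — voters closer to Proposal 4: 6 of 9.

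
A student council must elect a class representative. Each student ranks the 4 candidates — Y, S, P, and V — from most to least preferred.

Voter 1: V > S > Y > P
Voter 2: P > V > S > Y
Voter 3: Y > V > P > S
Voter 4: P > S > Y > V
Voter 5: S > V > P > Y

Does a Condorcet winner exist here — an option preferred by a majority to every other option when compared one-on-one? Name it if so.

Head-to-head results (5 voters total):
Y vs S: S wins 4–1.
Y vs P: P wins 3–2.
Y vs V: V wins 3–2.
S vs P: P wins 3–2.
S vs V: V wins 3–2.
P vs V: V wins 3–2.
V beats each rival — Y (3–2), S (3–2), P (3–2) — so V is the Condorcet winner.

V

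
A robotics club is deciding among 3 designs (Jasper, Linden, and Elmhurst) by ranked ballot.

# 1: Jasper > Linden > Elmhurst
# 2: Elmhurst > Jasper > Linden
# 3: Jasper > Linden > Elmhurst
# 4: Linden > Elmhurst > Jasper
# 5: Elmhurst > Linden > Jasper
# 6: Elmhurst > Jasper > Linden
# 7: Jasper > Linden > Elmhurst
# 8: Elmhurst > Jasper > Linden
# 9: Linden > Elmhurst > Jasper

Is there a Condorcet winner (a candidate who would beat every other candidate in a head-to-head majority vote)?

No

Head-to-head results (9 voters total):
Jasper vs Linden: Jasper wins 6–3.
Jasper vs Elmhurst: Elmhurst wins 6–3.
Linden vs Elmhurst: Linden wins 5–4.
No candidate beats all others: Jasper beats Linden beats Elmhurst beats Jasper, a majority cycle.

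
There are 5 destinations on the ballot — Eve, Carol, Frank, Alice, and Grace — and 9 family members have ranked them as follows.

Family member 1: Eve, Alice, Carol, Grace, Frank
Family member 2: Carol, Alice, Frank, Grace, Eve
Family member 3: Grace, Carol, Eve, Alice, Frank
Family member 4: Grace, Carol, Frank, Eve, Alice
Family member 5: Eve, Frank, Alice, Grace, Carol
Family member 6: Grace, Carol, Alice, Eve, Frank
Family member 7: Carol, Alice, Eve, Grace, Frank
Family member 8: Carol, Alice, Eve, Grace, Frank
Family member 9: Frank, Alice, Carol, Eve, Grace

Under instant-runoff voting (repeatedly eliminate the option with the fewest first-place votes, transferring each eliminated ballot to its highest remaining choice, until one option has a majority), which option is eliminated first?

Round 1: Carol 3, Grace 3, Eve 2, Frank 1, Alice 0. Alice has the fewest and is eliminated.
Round 2: Carol 3, Grace 3, Eve 2, Frank 1. Frank has the fewest and is eliminated.
Round 3: Carol 4, Grace 3, Eve 2. Eve has the fewest and is eliminated.
Round 4: Carol 5, Grace 4. Carol has a majority.

Alice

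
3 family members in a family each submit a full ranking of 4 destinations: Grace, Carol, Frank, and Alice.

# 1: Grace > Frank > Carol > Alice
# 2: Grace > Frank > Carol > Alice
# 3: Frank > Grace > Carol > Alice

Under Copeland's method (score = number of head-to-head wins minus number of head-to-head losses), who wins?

Grace

Pairwise results:
  Grace vs Carol: Grace wins 3–0.
  Grace vs Frank: Grace wins 2–1.
  Grace vs Alice: Grace wins 3–0.
  Carol vs Frank: Frank wins 3–0.
  Carol vs Alice: Carol wins 3–0.
  Frank vs Alice: Frank wins 3–0.
Copeland scores (wins − losses):
  Grace: 3 − 0 = 3
  Carol: 1 − 2 = -1
  Frank: 2 − 1 = 1
  Alice: 0 − 3 = -3
Grace has the best Copeland score.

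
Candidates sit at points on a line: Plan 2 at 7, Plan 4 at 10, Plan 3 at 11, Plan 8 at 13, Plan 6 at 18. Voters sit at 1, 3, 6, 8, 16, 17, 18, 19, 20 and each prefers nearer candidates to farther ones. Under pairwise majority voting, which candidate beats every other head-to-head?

With single-peaked preferences on a line, the Condorcet winner is the candidate closest to the median voter.
The median voter (position 16) is closest to Plan 6 at 18.
Check: Plan 6 vs Plan 2 — voters closer to Plan 6: 5 of 9.

Plan 6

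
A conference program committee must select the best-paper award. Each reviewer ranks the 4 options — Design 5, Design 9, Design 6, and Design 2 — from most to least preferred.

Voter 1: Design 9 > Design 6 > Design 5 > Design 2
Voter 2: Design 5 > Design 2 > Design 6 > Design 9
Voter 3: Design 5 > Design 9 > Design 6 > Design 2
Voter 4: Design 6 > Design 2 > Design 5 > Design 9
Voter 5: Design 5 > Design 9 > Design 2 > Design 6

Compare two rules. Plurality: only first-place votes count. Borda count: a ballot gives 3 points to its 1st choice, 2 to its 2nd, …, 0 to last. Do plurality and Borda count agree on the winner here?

Plurality first-place counts: Design 5 3, Design 9 1, Design 6 1, Design 2 0 → Design 5.
Borda totals: Design 5 11, Design 9 7, Design 6 7, Design 2 5 → Design 5.
The two rules agree on Design 5.

Yes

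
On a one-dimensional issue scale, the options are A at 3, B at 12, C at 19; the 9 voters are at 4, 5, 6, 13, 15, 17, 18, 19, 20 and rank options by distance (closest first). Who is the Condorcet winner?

B

With single-peaked preferences on a line, the Condorcet winner is the candidate closest to the median voter.
The median voter (position 15) is closest to B at 12.
Check: B vs C — voters closer to B: 5 of 9.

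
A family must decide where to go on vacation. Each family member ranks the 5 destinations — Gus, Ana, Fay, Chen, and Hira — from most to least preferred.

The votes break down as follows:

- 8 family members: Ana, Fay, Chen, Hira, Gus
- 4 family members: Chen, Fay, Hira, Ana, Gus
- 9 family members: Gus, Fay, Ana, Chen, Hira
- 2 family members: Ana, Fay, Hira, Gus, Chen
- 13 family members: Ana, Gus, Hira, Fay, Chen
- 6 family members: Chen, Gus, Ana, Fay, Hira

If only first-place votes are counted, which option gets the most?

First-place vote totals:
  Gus: 9
  Ana: 23
  Fay: 0
  Chen: 10
  Hira: 0
Ana has the most first-place votes.

Ana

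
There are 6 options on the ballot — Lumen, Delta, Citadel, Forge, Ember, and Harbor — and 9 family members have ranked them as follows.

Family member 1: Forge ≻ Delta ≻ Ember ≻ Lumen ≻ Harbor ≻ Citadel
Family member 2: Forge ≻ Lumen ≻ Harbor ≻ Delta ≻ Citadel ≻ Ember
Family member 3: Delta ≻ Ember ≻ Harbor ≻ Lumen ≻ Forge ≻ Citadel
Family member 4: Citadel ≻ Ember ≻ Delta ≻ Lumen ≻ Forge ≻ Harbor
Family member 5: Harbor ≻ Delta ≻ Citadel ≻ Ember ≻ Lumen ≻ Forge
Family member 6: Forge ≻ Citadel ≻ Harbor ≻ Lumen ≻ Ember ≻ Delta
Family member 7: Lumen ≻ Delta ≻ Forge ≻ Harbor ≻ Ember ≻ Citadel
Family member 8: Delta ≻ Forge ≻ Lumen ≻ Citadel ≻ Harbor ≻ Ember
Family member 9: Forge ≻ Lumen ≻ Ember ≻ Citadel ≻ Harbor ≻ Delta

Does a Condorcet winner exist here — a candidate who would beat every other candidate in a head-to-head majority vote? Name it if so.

Delta

Head-to-head results (9 voters total):
Lumen vs Delta: Delta wins 5–4.
Lumen vs Citadel: Lumen wins 6–3.
Lumen vs Forge: Forge wins 5–4.
Lumen vs Ember: Lumen wins 5–4.
Lumen vs Harbor: Lumen wins 6–3.
Delta vs Citadel: Delta wins 6–3.
Delta vs Forge: Delta wins 5–4.
Delta vs Ember: Delta wins 6–3.
Delta vs Harbor: Delta wins 5–4.
Citadel vs Forge: Forge wins 7–2.
Citadel vs Ember: Citadel wins 5–4.
Citadel vs Harbor: Harbor wins 5–4.
Forge vs Ember: Forge wins 6–3.
Forge vs Harbor: Forge wins 7–2.
Ember vs Harbor: Harbor wins 5–4.
Delta beats each rival — Lumen (5–4), Citadel (6–3), Forge (5–4), Ember (6–3), Harbor (5–4) — so Delta is the Condorcet winner.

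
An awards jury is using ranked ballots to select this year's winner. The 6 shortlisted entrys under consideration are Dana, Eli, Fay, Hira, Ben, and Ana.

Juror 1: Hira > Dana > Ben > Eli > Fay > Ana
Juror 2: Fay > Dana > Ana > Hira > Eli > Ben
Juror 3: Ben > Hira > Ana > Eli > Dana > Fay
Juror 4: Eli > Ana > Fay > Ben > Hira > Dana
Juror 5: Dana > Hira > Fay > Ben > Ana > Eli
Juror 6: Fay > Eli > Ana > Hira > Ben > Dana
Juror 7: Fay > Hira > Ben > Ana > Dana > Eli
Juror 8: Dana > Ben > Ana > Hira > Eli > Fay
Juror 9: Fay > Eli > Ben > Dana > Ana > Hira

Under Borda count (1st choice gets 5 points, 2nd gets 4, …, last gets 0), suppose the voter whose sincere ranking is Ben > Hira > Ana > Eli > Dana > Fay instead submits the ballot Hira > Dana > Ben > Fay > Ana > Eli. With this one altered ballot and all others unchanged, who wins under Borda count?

Fay

Borda totals with the altered ballot: Dana 25, Eli 17, Fay 29, Hira 25, Ben 21, Ana 18.
The winner is unchanged: still Fay.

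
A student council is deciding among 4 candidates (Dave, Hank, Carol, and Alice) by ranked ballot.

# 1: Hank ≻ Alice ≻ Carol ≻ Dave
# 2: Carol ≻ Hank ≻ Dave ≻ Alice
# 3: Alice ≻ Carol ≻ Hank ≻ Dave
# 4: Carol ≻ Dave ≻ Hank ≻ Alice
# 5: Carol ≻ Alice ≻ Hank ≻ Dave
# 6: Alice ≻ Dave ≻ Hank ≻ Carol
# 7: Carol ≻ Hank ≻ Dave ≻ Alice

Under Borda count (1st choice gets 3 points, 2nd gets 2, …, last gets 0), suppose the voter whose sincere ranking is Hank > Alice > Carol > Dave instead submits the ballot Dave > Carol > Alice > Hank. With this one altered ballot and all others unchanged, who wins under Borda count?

Borda totals with the altered ballot: Dave 9, Hank 8, Carol 16, Alice 9.
The winner is unchanged: still Carol.

Carol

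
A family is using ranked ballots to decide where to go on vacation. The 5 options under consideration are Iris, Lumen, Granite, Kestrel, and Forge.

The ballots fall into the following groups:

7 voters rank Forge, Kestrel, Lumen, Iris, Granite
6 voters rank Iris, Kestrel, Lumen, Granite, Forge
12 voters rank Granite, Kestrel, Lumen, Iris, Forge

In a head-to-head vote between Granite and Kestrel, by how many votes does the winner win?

1

Ballots ranking Granite above Kestrel: 12.
Ballots ranking Kestrel above Granite: 7+6 = 13.
Kestrel wins 13–12, a margin of 1.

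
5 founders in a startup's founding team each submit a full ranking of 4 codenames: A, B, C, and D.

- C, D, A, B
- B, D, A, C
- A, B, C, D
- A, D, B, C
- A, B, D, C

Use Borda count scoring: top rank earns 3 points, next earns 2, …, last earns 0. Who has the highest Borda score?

Borda scores:
  A: 1 + 1 + 3 + 3 + 3 = 11
  B: 0 + 3 + 2 + 1 + 2 = 8
  C: 3 + 0 + 1 + 0 + 0 = 4
  D: 2 + 2 + 0 + 2 + 1 = 7
A has the highest total.

A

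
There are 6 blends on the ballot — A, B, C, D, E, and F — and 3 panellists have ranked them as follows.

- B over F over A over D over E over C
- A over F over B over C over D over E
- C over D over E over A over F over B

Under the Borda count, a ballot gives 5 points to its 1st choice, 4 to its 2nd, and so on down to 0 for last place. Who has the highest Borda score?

Borda scores:
  A: 3 + 5 + 2 = 10
  B: 5 + 3 + 0 = 8
  C: 0 + 2 + 5 = 7
  D: 2 + 1 + 4 = 7
  E: 1 + 0 + 3 = 4
  F: 4 + 4 + 1 = 9
A has the highest total.

A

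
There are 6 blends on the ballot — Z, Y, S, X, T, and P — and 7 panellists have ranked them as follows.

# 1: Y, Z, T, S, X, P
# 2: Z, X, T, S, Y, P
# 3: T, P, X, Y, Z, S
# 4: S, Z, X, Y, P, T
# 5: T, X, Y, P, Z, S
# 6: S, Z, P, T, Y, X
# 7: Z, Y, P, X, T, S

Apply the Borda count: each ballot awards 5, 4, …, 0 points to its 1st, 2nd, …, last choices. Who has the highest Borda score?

Z

Borda scores:
  Z: 4 + 5 + 1 + 4 + 1 + 4 + 5 = 24
  Y: 5 + 1 + 2 + 2 + 3 + 1 + 4 = 18
  S: 2 + 2 + 0 + 5 + 0 + 5 + 0 = 14
  X: 1 + 4 + 3 + 3 + 4 + 0 + 2 = 17
  T: 3 + 3 + 5 + 0 + 5 + 2 + 1 = 19
  P: 0 + 0 + 4 + 1 + 2 + 3 + 3 = 13
Z has the highest total.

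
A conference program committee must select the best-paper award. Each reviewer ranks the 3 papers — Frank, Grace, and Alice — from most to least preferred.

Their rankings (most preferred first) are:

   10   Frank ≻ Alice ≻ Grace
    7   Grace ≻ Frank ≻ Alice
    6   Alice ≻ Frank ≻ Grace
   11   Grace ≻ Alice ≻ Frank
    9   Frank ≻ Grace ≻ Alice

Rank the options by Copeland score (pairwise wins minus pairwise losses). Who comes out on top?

Frank

Pairwise results:
  Frank vs Grace: Frank wins 25–18.
  Frank vs Alice: Frank wins 26–17.
  Grace vs Alice: Grace wins 27–16.
Copeland scores (wins − losses):
  Frank: 2 − 0 = 2
  Grace: 1 − 1 = 0
  Alice: 0 − 2 = -2
Frank has the best Copeland score.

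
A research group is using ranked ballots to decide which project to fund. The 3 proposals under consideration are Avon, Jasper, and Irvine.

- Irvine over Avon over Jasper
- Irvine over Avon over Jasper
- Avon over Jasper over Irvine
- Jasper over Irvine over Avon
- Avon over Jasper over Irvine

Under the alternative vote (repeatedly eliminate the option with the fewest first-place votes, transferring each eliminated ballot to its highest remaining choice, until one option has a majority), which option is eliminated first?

Jasper

Round 1: Avon 2, Irvine 2, Jasper 1. Jasper has the fewest and is eliminated.
Round 2: Irvine 3, Avon 2. Irvine has a majority.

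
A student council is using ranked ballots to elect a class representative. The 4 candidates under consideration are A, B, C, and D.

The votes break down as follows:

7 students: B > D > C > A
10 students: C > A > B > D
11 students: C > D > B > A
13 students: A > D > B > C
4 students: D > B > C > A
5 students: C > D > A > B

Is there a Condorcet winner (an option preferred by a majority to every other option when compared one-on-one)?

Yes

Head-to-head results (50 voters total):
A vs B: A wins 28–22.
A vs C: C wins 37–13.
A vs D: D wins 27–23.
B vs C: C wins 26–24.
B vs D: D wins 33–17.
C vs D: C wins 26–24.
C beats each rival — A (37–13), B (26–24), D (26–24) — so C is the Condorcet winner.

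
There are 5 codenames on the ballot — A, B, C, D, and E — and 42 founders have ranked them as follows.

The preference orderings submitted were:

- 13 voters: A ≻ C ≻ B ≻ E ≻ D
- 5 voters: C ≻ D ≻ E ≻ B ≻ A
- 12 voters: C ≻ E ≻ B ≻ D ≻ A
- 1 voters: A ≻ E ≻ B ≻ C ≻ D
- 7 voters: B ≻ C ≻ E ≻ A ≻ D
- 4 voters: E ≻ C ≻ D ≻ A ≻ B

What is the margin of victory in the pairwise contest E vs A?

Ballots ranking E above A: 5+12+7+4 = 28.
Ballots ranking A above E: 13+1 = 14.
E wins 28–14, a margin of 14.

14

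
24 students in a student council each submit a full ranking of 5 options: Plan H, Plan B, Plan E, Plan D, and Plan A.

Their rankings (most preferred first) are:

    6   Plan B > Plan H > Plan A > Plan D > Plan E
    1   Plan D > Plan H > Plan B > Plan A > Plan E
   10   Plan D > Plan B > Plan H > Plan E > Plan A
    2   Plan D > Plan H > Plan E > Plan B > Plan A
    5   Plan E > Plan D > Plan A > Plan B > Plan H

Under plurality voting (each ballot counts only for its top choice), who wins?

First-place vote totals:
  Plan H: 0
  Plan B: 6
  Plan E: 5
  Plan D: 13
  Plan A: 0
Plan D has the most first-place votes.

Plan D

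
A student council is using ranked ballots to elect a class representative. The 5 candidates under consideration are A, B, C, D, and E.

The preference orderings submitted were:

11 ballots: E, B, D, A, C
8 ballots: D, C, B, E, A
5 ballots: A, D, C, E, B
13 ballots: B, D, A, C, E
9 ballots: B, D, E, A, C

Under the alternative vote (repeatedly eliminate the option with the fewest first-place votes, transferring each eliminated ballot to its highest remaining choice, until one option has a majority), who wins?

Round 1: B 22, E 11, D 8, A 5, C 0. C has the fewest and is eliminated.
Round 2: B 22, E 11, D 8, A 5. A has the fewest and is eliminated.
Round 3: B 22, D 13, E 11. E has the fewest and is eliminated.
Round 4: B 33, D 13. B has a majority.

B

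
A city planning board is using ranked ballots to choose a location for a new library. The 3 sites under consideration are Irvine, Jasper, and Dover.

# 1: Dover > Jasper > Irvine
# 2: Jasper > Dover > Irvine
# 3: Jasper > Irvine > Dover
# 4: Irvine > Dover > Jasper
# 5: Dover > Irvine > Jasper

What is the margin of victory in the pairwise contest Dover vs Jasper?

1

Ballots ranking Dover above Jasper: 3.
Ballots ranking Jasper above Dover: 2.
Dover wins 3–2, a margin of 1.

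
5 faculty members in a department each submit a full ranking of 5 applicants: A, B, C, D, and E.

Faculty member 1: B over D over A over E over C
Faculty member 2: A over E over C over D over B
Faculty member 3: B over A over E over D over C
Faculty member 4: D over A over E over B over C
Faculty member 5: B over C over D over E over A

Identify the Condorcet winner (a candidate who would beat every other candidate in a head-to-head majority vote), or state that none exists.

Head-to-head results (5 voters total):
A vs B: B wins 3–2.
A vs C: A wins 4–1.
A vs D: D wins 3–2.
A vs E: A wins 4–1.
B vs C: B wins 4–1.
B vs D: B wins 3–2.
B vs E: B wins 3–2.
C vs D: D wins 3–2.
C vs E: E wins 4–1.
D vs E: D wins 3–2.
B beats each rival — A (3–2), C (4–1), D (3–2), E (3–2) — so B is the Condorcet winner.

B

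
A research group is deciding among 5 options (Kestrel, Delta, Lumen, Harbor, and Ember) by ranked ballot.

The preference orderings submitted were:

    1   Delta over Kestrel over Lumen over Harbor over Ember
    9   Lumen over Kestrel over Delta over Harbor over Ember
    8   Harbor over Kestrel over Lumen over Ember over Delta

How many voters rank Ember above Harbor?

0

Ballots ranking Ember above Harbor: 0.
Ballots ranking Harbor above Ember: 1+9+8 = 18.
So 0 of 18 voters prefer Ember to Harbor.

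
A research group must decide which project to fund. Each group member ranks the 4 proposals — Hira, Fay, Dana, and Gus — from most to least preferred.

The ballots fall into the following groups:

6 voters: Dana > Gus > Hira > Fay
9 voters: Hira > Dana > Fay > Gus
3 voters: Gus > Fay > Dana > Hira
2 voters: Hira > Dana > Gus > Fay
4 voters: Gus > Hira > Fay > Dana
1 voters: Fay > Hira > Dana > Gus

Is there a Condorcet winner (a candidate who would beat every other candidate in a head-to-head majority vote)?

Head-to-head results (25 voters total):
Hira vs Fay: Hira wins 21–4.
Hira vs Dana: Hira wins 16–9.
Hira vs Gus: Gus wins 13–12.
Fay vs Dana: Dana wins 17–8.
Fay vs Gus: Gus wins 15–10.
Dana vs Gus: Dana wins 18–7.
No candidate beats all others: Hira beats Dana beats Gus beats Hira, a majority cycle.

No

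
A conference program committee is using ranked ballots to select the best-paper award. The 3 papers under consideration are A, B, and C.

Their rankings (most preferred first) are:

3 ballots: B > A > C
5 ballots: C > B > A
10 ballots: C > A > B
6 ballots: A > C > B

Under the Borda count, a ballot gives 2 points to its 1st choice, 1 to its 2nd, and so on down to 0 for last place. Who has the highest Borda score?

Borda scores:
  A: 3·1 + 5·0 + 10·1 + 6·2 = 25
  B: 3·2 + 5·1 + 10·0 + 6·0 = 11
  C: 3·0 + 5·2 + 10·2 + 6·1 = 36
C has the highest total.

C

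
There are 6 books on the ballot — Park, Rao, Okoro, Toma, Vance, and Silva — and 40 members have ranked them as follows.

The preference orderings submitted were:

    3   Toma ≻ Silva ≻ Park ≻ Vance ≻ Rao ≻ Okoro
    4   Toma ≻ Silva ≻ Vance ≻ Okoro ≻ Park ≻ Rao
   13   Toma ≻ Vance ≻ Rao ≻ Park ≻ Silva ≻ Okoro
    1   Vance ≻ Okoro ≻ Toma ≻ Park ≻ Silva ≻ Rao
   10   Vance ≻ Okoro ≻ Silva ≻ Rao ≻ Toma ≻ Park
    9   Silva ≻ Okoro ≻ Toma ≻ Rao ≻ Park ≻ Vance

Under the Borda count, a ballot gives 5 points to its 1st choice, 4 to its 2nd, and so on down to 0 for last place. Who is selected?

Toma

Borda scores:
  Park: 3·3 + 4·1 + 13·2 + 2 + 10·0 + 9·1 = 50
  Rao: 3·1 + 4·0 + 13·3 + 0 + 10·2 + 9·2 = 80
  Okoro: 3·0 + 4·2 + 13·0 + 4 + 10·4 + 9·4 = 88
  Toma: 3·5 + 4·5 + 13·5 + 3 + 10·1 + 9·3 = 140
  Vance: 3·2 + 4·3 + 13·4 + 5 + 10·5 + 9·0 = 125
  Silva: 3·4 + 4·4 + 13·1 + 1 + 10·3 + 9·5 = 117
Toma has the highest total.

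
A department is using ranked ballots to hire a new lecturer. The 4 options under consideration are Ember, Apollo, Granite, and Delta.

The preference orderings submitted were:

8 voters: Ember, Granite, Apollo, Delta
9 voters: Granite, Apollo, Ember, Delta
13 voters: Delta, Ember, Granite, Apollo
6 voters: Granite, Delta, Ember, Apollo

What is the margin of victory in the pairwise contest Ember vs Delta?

Ballots ranking Ember above Delta: 8+9 = 17.
Ballots ranking Delta above Ember: 13+6 = 19.
Delta wins 19–17, a margin of 2.

2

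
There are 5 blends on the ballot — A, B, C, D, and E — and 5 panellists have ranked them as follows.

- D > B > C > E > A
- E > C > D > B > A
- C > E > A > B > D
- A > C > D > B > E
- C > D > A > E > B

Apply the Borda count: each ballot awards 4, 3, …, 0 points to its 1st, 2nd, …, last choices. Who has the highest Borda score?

Borda scores:
  A: 0 + 0 + 2 + 4 + 2 = 8
  B: 3 + 1 + 1 + 1 + 0 = 6
  C: 2 + 3 + 4 + 3 + 4 = 16
  D: 4 + 2 + 0 + 2 + 3 = 11
  E: 1 + 4 + 3 + 0 + 1 = 9
C has the highest total.

C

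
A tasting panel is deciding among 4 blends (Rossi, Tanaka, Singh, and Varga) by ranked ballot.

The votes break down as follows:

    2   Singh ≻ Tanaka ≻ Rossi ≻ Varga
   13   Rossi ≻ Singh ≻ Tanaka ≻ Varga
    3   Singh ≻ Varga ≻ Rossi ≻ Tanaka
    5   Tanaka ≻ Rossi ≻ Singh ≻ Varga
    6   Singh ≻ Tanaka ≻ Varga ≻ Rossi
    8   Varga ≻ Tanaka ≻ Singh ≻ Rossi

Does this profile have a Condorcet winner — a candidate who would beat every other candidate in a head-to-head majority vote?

Yes

Head-to-head results (37 voters total):
Rossi vs Tanaka: Tanaka wins 21–16.
Rossi vs Singh: Singh wins 19–18.
Rossi vs Varga: Rossi wins 20–17.
Tanaka vs Singh: Singh wins 24–13.
Tanaka vs Varga: Tanaka wins 26–11.
Singh vs Varga: Singh wins 29–8.
Singh beats each rival — Rossi (19–18), Tanaka (24–13), Varga (29–8) — so Singh is the Condorcet winner.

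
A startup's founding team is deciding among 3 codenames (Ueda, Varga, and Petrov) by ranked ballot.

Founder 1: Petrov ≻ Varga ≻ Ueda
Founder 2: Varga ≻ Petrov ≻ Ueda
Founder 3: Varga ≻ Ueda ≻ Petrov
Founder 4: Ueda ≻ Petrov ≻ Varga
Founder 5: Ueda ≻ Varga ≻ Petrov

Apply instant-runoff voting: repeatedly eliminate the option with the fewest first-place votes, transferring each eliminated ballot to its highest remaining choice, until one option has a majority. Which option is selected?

Varga

Round 1: Ueda 2, Varga 2, Petrov 1. Petrov has the fewest and is eliminated.
Round 2: Varga 3, Ueda 2. Varga has a majority.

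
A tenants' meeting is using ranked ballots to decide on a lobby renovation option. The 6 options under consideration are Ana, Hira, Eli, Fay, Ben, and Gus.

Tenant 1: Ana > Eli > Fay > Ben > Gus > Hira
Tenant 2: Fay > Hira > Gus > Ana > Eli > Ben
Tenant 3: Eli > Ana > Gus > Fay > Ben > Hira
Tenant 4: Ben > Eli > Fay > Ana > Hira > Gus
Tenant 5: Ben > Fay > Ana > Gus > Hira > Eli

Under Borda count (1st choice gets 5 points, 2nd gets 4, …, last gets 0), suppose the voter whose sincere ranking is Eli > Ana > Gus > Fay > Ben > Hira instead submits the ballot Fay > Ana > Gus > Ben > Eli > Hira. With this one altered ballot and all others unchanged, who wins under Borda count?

Borda totals with the altered ballot: Ana 16, Hira 6, Eli 10, Fay 20, Ben 14, Gus 9.
The winner is unchanged: still Fay.

Fay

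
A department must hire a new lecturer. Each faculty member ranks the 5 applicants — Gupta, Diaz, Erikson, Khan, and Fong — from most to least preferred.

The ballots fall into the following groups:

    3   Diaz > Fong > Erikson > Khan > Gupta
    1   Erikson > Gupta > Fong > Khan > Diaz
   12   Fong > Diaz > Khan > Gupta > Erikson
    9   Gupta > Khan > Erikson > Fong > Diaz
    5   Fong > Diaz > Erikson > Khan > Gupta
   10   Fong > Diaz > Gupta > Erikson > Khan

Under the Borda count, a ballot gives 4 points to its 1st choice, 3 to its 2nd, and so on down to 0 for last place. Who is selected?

Fong

Borda scores:
  Gupta: 3·0 + 3 + 12·1 + 9·4 + 5·0 + 10·2 = 71
  Diaz: 3·4 + 0 + 12·3 + 9·0 + 5·3 + 10·3 = 93
  Erikson: 3·2 + 4 + 12·0 + 9·2 + 5·2 + 10·1 = 48
  Khan: 3·1 + 1 + 12·2 + 9·3 + 5·1 + 10·0 = 60
  Fong: 3·3 + 2 + 12·4 + 9·1 + 5·4 + 10·4 = 128
Fong has the highest total.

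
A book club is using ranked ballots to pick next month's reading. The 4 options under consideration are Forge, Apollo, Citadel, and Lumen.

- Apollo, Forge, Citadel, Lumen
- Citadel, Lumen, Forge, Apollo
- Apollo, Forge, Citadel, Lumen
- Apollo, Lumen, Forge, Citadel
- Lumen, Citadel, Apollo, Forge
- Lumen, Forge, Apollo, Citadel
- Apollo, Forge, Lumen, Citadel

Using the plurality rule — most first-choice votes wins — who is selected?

Apollo

First-place vote totals:
  Forge: 0
  Apollo: 4
  Citadel: 1
  Lumen: 2
Apollo has the most first-place votes.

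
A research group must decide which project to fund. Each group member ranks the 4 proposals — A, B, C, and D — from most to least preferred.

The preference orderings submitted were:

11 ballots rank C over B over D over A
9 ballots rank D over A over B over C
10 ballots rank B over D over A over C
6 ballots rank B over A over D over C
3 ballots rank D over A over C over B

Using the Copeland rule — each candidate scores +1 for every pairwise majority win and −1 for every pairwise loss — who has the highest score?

B

Pairwise results:
  A vs B: B wins 27–12.
  A vs C: A wins 28–11.
  A vs D: D wins 33–6.
  B vs C: B wins 25–14.
  B vs D: B wins 27–12.
  C vs D: D wins 28–11.
Copeland scores (wins − losses):
  A: 1 − 2 = -1
  B: 3 − 0 = 3
  C: 0 − 3 = -3
  D: 2 − 1 = 1
B has the best Copeland score.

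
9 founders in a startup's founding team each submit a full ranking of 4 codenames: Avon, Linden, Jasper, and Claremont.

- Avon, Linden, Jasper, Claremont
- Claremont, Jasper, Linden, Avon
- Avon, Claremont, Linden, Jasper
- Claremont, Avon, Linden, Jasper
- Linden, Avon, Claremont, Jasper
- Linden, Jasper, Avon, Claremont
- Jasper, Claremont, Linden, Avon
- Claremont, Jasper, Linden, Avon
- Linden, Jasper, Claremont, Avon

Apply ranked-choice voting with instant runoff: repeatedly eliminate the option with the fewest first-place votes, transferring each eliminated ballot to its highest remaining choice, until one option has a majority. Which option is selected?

Round 1: Linden 3, Claremont 3, Avon 2, Jasper 1. Jasper has the fewest and is eliminated.
Round 2: Claremont 4, Linden 3, Avon 2. Avon has the fewest and is eliminated.
Round 3: Claremont 5, Linden 4. Claremont has a majority.

Claremont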